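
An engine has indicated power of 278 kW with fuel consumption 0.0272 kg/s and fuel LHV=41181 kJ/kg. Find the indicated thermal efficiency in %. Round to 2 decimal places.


eta_ith = (IP / (mf * LHV)) * 100
Denominator = 0.0272 * 41181 = 1120.1232 kW
eta_ith = (278 / 1120.1232) * 100 = 24.82%


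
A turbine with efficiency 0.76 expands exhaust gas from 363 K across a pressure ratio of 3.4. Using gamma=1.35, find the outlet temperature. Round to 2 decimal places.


T_out = T_in * (1 - eta * (1 - PR^(-(gamma-1)/gamma)))
Exponent = -(1.35-1)/1.35 = -0.25925926
PR^exp = 3.4^(-0.25925926) = 0.72813041
Factor = 1 - 0.76*(1 - 0.72813041) = 0.79337911
T_out = 363 * 0.79337911 = 288.00 K


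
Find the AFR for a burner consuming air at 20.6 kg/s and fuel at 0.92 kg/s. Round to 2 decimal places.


AFR = m_air / m_fuel
AFR = 20.6 / 0.92 = 22.39


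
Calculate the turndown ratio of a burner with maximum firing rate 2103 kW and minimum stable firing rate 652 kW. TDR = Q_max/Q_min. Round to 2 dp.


TDR = Q_max / Q_min
TDR = 2103 / 652 = 3.23


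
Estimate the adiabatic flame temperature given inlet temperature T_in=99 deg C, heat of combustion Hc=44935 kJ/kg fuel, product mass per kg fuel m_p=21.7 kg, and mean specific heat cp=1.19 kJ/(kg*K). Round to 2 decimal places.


T_ad = T_in + Hc / (m_p * cp)
Denominator = 21.7 * 1.19 = 25.8230
Temperature rise = 44935 / 25.8230 = 1740.12 K
T_ad = 99 + 1740.12 = 1839.12 deg C


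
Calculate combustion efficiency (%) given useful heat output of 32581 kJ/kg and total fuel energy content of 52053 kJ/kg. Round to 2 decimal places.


Efficiency = (Q_useful / Q_fuel) * 100
Efficiency = (32581 / 52053) * 100
Efficiency = 0.6259 * 100 = 62.59%


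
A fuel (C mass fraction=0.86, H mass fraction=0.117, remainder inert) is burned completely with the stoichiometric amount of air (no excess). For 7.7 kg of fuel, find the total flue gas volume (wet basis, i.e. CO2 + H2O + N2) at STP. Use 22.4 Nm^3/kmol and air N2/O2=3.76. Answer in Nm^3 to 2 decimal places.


Per kg fuel: CO2 = (C/12 kmol)*22.4 = (0.86/12)*22.4 = 1.60533 Nm^3
Per kg fuel: H2O = (H/2 kmol)*22.4 = (0.117/2)*22.4 = 1.31040 Nm^3
O2 needed per kg fuel = C/12 + H/4 = 0.86/12 + 0.117/4 = 0.10091667 kmol
Per kg fuel: N2 = O2*3.76*22.4 = 0.10091667*3.76*22.4 = 8.49961 Nm^3
Total per kg = 1.60533 + 1.31040 + 8.49961 = 11.41534 Nm^3
Total = 11.41534 * 7.7 = 87.90 Nm^3


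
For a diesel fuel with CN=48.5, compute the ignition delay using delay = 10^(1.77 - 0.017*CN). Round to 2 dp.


delay = 10^(1.77 - 0.017*CN)
Exponent = 1.77 - 0.017*48.5 = 0.9455
delay = 10^0.9455 = 8.82 ms


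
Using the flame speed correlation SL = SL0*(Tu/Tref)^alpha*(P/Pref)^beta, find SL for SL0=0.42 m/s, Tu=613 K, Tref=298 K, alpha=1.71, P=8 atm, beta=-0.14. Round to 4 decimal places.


SL = SL0 * (Tu/Tref)^alpha * (P/Pref)^beta
T ratio = 613/298 = 2.05704698
(T ratio)^alpha = 2.05704698^1.71 = 3.432793
(P/Pref)^beta = 8^(-0.14) = 0.747425
SL = 0.42 * 3.432793 * 0.747425 = 1.0776 m/s


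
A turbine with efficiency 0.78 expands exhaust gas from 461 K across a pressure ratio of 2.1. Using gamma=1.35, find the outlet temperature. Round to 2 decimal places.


T_out = T_in * (1 - eta * (1 - PR^(-(gamma-1)/gamma)))
Exponent = -(1.35-1)/1.35 = -0.25925926
PR^exp = 2.1^(-0.25925926) = 0.82501466
Factor = 1 - 0.78*(1 - 0.82501466) = 0.86351143
T_out = 461 * 0.86351143 = 398.08 K


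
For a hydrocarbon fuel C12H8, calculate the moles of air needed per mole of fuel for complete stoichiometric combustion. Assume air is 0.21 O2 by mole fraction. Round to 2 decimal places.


Balanced combustion: C12H8 + 14 O2 -> 12 CO2 + 4 H2O
O2 needed = C + H/4 = 12 + 8/4 = 14.00 moles
Air moles = O2 / 0.21 = 14.00 / 0.21 = 66.67 moles air


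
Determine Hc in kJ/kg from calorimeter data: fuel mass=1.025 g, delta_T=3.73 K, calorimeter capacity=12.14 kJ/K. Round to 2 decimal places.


Hc = C_cal * delta_T / m_fuel
Q_released = 12.14 * 3.73 = 45.2822 kJ
m_fuel = 1.025 g = 1.025/1000 kg = 0.001025 kg
Hc = 45.2822 / 0.001025 = 44177.76 kJ/kg


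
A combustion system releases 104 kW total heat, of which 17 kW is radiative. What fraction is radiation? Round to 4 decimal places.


f_rad = Q_rad / Q_total
f_rad = 17 / 104 = 0.1635


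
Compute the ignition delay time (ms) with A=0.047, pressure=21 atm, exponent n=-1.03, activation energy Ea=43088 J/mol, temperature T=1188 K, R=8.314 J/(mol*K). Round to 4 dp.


tau = A * P^n * exp(Ea/(R*T))
P^n = 21^(-1.03) = 0.04346244
Ea/(R*T) = 43088/(8.314*1188) = 4.362444
exp(Ea/(R*T)) = 78.448637
tau = 0.047 * 0.04346244 * 78.448637 = 0.1602 ms


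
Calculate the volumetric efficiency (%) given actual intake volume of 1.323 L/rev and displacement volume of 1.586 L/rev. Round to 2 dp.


eta_v = (V_actual / V_disp) * 100
Ratio = 1.323 / 1.586 = 0.8342
eta_v = 0.8342 * 100 = 83.42%


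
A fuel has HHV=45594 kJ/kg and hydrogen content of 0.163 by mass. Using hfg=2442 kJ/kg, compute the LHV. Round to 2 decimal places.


LHV = HHV - hfg * 9 * H
Water correction = 2442 * 9 * 0.163 = 3582.414 kJ/kg
LHV = 45594 - 3582.414 = 42011.59 kJ/kg


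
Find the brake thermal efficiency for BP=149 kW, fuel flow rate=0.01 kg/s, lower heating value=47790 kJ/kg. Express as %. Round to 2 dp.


eta_BTE = (BP / (mf * LHV)) * 100
Denominator = 0.01 * 47790 = 477.9000 kW
eta_BTE = (149 / 477.9000) * 100 = 31.18%


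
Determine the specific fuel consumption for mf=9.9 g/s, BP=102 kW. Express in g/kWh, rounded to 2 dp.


SFC = (mf / BP) * 3600
Rate = 9.9 / 102 = 0.097059 g/(s*kW)
SFC = 0.097059 * 3600 = 349.41 g/kWh


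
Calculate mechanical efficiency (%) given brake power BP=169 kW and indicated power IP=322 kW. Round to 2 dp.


eta_mech = (BP / IP) * 100
Ratio = 169 / 322 = 0.5248
eta_mech = 0.5248 * 100 = 52.48%


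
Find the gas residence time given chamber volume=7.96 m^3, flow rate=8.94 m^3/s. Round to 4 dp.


tau = V / Q_flow
tau = 7.96 / 8.94 = 0.8904 s


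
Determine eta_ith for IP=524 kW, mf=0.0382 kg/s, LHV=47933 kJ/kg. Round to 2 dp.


eta_ith = (IP / (mf * LHV)) * 100
Denominator = 0.0382 * 47933 = 1831.0406 kW
eta_ith = (524 / 1831.0406) * 100 = 28.62%


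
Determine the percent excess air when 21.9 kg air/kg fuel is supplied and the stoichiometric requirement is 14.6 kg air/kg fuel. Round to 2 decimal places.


Excess air = actual - stoichiometric = 21.9 - 14.6 = 7.30 kg/kg fuel
Excess air % = (excess / stoich) * 100 = (7.30 / 14.6) * 100 = 50.00%


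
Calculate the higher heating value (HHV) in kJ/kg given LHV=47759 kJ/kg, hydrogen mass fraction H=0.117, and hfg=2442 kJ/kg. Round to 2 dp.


HHV = LHV + hfg * 9 * H
Water addition = 2442 * 9 * 0.117 = 2571.426 kJ/kg
HHV = 47759 + 2571.426 = 50330.43 kJ/kg


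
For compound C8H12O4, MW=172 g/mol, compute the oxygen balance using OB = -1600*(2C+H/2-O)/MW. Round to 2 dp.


OB = -1600 * (2C + H/2 - O) / MW
Inner = 2*8 + 12/2 - 4 = 18.00
OB = -1600 * 18.00 / 172 = -167.44%


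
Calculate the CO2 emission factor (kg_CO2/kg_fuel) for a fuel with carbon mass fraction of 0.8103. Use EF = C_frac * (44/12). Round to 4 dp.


EF = C_frac * (M_CO2 / M_C)
EF = 0.8103 * (44/12)
EF = 0.8103 * 3.666667 = 2.9711 kg_CO2/kg_fuel


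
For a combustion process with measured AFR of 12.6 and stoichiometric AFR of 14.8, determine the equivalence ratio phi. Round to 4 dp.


phi = AFR_stoich / AFR_actual
phi = 14.8 / 12.6 = 1.1746


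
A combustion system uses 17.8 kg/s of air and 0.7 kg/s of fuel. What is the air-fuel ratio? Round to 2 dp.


AFR = m_air / m_fuel
AFR = 17.8 / 0.7 = 25.43


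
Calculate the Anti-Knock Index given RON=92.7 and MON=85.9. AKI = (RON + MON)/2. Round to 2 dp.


AKI = (RON + MON) / 2
AKI = (92.7 + 85.9) / 2
AKI = 178.6 / 2 = 89.30


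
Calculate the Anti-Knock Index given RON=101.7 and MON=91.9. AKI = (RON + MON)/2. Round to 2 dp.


AKI = (RON + MON) / 2
AKI = (101.7 + 91.9) / 2
AKI = 193.6 / 2 = 96.80


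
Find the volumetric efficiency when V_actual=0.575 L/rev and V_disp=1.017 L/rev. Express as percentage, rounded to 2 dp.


eta_v = (V_actual / V_disp) * 100
Ratio = 0.575 / 1.017 = 0.5654
eta_v = 0.5654 * 100 = 56.54%


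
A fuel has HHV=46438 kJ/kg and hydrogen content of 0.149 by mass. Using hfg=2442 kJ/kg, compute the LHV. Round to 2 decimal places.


LHV = HHV - hfg * 9 * H
Water correction = 2442 * 9 * 0.149 = 3274.722 kJ/kg
LHV = 46438 - 3274.722 = 43163.28 kJ/kg


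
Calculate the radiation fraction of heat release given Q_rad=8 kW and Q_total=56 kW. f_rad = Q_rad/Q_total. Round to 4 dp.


f_rad = Q_rad / Q_total
f_rad = 8 / 56 = 0.1429


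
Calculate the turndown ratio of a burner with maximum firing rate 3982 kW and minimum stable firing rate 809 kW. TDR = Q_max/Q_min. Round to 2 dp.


TDR = Q_max / Q_min
TDR = 3982 / 809 = 4.92


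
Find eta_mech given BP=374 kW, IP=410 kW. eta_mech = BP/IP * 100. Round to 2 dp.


eta_mech = (BP / IP) * 100
Ratio = 374 / 410 = 0.9122
eta_mech = 0.9122 * 100 = 91.22%


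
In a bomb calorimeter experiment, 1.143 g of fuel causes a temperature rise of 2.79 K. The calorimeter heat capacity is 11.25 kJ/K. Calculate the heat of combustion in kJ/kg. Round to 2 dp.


Hc = C_cal * delta_T / m_fuel
Q_released = 11.25 * 2.79 = 31.3875 kJ
m_fuel = 1.143 g = 1.143/1000 kg = 0.001143 kg
Hc = 31.3875 / 0.001143 = 27460.63 kJ/kg


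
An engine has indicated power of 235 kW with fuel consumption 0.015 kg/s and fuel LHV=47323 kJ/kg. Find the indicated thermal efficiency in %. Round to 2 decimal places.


eta_ith = (IP / (mf * LHV)) * 100
Denominator = 0.015 * 47323 = 709.8450 kW
eta_ith = (235 / 709.8450) * 100 = 33.11%


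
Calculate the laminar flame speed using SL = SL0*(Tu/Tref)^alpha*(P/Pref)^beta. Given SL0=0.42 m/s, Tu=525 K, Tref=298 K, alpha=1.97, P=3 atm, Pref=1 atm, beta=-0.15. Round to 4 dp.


SL = SL0 * (Tu/Tref)^alpha * (P/Pref)^beta
T ratio = 525/298 = 1.76174497
(T ratio)^alpha = 1.76174497^1.97 = 3.051461
(P/Pref)^beta = 3^(-0.15) = 0.848070
SL = 0.42 * 3.051461 * 0.848070 = 1.0869 m/s


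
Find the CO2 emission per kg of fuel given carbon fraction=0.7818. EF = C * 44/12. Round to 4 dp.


EF = C_frac * (M_CO2 / M_C)
EF = 0.7818 * (44/12)
EF = 0.7818 * 3.666667 = 2.8666 kg_CO2/kg_fuel


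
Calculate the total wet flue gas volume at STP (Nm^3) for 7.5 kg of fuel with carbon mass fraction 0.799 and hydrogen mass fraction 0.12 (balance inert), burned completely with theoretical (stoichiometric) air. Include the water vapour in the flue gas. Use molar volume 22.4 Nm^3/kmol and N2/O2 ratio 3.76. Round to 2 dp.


Per kg fuel: CO2 = (C/12 kmol)*22.4 = (0.799/12)*22.4 = 1.49147 Nm^3
Per kg fuel: H2O = (H/2 kmol)*22.4 = (0.12/2)*22.4 = 1.34400 Nm^3
O2 needed per kg fuel = C/12 + H/4 = 0.799/12 + 0.12/4 = 0.09658333 kmol
Per kg fuel: N2 = O2*3.76*22.4 = 0.09658333*3.76*22.4 = 8.13463 Nm^3
Total per kg = 1.49147 + 1.34400 + 8.13463 = 10.97010 Nm^3
Total = 10.97010 * 7.5 = 82.28 Nm^3


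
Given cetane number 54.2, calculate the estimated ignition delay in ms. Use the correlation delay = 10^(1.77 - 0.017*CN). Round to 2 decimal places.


delay = 10^(1.77 - 0.017*CN)
Exponent = 1.77 - 0.017*54.2 = 0.8486
delay = 10^0.8486 = 7.06 ms


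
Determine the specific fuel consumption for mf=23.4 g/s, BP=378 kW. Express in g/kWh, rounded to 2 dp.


SFC = (mf / BP) * 3600
Rate = 23.4 / 378 = 0.061905 g/(s*kW)
SFC = 0.061905 * 3600 = 222.86 g/kWh


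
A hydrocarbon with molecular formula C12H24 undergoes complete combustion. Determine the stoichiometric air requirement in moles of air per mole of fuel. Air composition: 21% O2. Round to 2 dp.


Balanced combustion: C12H24 + 18 O2 -> 12 CO2 + 12 H2O
O2 needed = C + H/4 = 12 + 24/4 = 18.00 moles
Air moles = O2 / 0.21 = 18.00 / 0.21 = 85.71 moles air


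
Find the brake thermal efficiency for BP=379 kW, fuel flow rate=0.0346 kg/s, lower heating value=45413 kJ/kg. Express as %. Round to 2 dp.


eta_BTE = (BP / (mf * LHV)) * 100
Denominator = 0.0346 * 45413 = 1571.2898 kW
eta_BTE = (379 / 1571.2898) * 100 = 24.12%


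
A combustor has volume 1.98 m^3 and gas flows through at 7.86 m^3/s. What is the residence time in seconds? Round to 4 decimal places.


tau = V / Q_flow
tau = 1.98 / 7.86 = 0.2519 s


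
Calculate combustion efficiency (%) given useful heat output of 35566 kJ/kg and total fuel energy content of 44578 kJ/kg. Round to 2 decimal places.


Efficiency = (Q_useful / Q_fuel) * 100
Efficiency = (35566 / 44578) * 100
Efficiency = 0.7978 * 100 = 79.78%


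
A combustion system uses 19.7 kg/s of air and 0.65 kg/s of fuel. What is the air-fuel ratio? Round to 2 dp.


AFR = m_air / m_fuel
AFR = 19.7 / 0.65 = 30.31


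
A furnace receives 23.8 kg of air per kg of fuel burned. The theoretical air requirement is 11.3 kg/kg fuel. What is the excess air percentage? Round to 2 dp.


Excess air = actual - stoichiometric = 23.8 - 11.3 = 12.50 kg/kg fuel
Excess air % = (excess / stoich) * 100 = (12.50 / 11.3) * 100 = 110.62%


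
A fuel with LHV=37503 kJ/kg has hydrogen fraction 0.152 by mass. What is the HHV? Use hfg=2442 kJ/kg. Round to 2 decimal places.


HHV = LHV + hfg * 9 * H
Water addition = 2442 * 9 * 0.152 = 3340.656 kJ/kg
HHV = 37503 + 3340.656 = 40843.66 kJ/kg


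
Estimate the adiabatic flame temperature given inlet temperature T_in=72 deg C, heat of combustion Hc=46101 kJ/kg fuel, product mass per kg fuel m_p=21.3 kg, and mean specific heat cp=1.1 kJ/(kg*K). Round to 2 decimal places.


T_ad = T_in + Hc / (m_p * cp)
Denominator = 21.3 * 1.1 = 23.4300
Temperature rise = 46101 / 23.4300 = 1967.61 K
T_ad = 72 + 1967.61 = 2039.61 deg C


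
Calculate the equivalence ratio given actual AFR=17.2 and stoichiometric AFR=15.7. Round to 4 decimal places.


phi = AFR_stoich / AFR_actual
phi = 15.7 / 17.2 = 0.9128


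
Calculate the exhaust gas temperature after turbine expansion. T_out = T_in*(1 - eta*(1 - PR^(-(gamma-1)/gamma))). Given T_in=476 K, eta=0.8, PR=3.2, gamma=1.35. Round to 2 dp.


T_out = T_in * (1 - eta * (1 - PR^(-(gamma-1)/gamma)))
Exponent = -(1.35-1)/1.35 = -0.25925926
PR^exp = 3.2^(-0.25925926) = 0.73966521
Factor = 1 - 0.8*(1 - 0.73966521) = 0.79173217
T_out = 476 * 0.79173217 = 376.86 K


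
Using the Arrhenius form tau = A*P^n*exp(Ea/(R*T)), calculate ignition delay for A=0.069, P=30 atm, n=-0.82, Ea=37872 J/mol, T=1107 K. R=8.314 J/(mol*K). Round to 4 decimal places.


tau = A * P^n * exp(Ea/(R*T))
P^n = 30^(-0.82) = 0.06148378
Ea/(R*T) = 37872/(8.314*1107) = 4.114912
exp(Ea/(R*T)) = 61.246852
tau = 0.069 * 0.06148378 * 61.246852 = 0.2598 ms


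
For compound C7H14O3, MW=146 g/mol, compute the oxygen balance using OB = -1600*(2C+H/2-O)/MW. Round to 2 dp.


OB = -1600 * (2C + H/2 - O) / MW
Inner = 2*7 + 14/2 - 3 = 18.00
OB = -1600 * 18.00 / 146 = -197.26%


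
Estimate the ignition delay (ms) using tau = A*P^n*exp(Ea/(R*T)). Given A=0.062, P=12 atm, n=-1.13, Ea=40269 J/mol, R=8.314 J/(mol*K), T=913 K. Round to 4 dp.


tau = A * P^n * exp(Ea/(R*T))
P^n = 12^(-1.13) = 0.06032887
Ea/(R*T) = 40269/(8.314*913) = 5.305057
exp(Ea/(R*T)) = 201.352461
tau = 0.062 * 0.06032887 * 201.352461 = 0.7531 ms


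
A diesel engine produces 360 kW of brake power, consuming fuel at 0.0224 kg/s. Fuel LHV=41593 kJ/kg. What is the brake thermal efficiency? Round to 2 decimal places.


eta_BTE = (BP / (mf * LHV)) * 100
Denominator = 0.0224 * 41593 = 931.6832 kW
eta_BTE = (360 / 931.6832) * 100 = 38.64%


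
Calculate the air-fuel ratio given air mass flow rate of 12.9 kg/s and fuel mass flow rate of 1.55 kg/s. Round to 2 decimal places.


AFR = m_air / m_fuel
AFR = 12.9 / 1.55 = 8.32


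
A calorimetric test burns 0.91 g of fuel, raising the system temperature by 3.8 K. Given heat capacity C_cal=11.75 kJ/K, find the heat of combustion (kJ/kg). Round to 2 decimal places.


Hc = C_cal * delta_T / m_fuel
Q_released = 11.75 * 3.8 = 44.6500 kJ
m_fuel = 0.91 g = 0.91/1000 kg = 0.000910 kg
Hc = 44.6500 / 0.000910 = 49065.93 kJ/kg


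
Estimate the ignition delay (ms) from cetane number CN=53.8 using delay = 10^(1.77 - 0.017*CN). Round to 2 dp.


delay = 10^(1.77 - 0.017*CN)
Exponent = 1.77 - 0.017*53.8 = 0.8554
delay = 10^0.8554 = 7.17 ms


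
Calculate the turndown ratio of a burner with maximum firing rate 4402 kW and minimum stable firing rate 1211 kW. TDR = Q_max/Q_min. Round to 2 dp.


TDR = Q_max / Q_min
TDR = 4402 / 1211 = 3.64


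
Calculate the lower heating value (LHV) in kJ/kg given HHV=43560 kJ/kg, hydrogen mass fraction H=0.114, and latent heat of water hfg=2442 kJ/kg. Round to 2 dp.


LHV = HHV - hfg * 9 * H
Water correction = 2442 * 9 * 0.114 = 2505.492 kJ/kg
LHV = 43560 - 2505.492 = 41054.51 kJ/kg


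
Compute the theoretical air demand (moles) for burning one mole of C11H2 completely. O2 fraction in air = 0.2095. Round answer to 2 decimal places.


Balanced combustion: C11H2 + 11.5 O2 -> 11 CO2 + 1 H2O
O2 needed = C + H/4 = 11 + 2/4 = 11.50 moles
Air moles = O2 / 0.2095 = 11.50 / 0.2095 = 54.89 moles air


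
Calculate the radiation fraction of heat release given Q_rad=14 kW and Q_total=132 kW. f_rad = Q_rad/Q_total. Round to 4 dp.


f_rad = Q_rad / Q_total
f_rad = 14 / 132 = 0.1061


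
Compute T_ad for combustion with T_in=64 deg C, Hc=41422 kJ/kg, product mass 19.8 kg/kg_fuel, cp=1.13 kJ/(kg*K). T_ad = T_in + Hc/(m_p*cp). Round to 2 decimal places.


T_ad = T_in + Hc / (m_p * cp)
Denominator = 19.8 * 1.13 = 22.3740
Temperature rise = 41422 / 22.3740 = 1851.35 K
T_ad = 64 + 1851.35 = 1915.35 deg C


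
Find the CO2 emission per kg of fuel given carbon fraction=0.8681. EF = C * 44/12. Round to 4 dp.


EF = C_frac * (M_CO2 / M_C)
EF = 0.8681 * (44/12)
EF = 0.8681 * 3.666667 = 3.1830 kg_CO2/kg_fuel


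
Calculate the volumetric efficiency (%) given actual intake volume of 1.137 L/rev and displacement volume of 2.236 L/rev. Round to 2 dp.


eta_v = (V_actual / V_disp) * 100
Ratio = 1.137 / 2.236 = 0.5085
eta_v = 0.5085 * 100 = 50.85%


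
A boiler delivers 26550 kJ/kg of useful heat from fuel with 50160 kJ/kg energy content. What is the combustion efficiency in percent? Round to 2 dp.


Efficiency = (Q_useful / Q_fuel) * 100
Efficiency = (26550 / 50160) * 100
Efficiency = 0.5293 * 100 = 52.93%


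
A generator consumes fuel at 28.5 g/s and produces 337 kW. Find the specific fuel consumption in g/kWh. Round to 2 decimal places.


SFC = (mf / BP) * 3600
Rate = 28.5 / 337 = 0.084570 g/(s*kW)
SFC = 0.084570 * 3600 = 304.45 g/kWh


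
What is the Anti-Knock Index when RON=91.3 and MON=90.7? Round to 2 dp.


AKI = (RON + MON) / 2
AKI = (91.3 + 90.7) / 2
AKI = 182.0 / 2 = 91.00


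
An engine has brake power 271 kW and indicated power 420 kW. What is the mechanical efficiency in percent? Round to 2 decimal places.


eta_mech = (BP / IP) * 100
Ratio = 271 / 420 = 0.6452
eta_mech = 0.6452 * 100 = 64.52%


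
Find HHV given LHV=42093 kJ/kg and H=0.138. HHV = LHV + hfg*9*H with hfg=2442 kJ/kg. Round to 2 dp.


HHV = LHV + hfg * 9 * H
Water addition = 2442 * 9 * 0.138 = 3032.964 kJ/kg
HHV = 42093 + 3032.964 = 45125.96 kJ/kg


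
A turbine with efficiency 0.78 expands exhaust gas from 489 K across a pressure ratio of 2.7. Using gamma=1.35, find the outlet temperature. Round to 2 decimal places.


T_out = T_in * (1 - eta * (1 - PR^(-(gamma-1)/gamma)))
Exponent = -(1.35-1)/1.35 = -0.25925926
PR^exp = 2.7^(-0.25925926) = 0.77297411
Factor = 1 - 0.78*(1 - 0.77297411) = 0.82291981
T_out = 489 * 0.82291981 = 402.41 K


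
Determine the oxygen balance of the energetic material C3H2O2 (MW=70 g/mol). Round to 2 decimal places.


OB = -1600 * (2C + H/2 - O) / MW
Inner = 2*3 + 2/2 - 2 = 5.00
OB = -1600 * 5.00 / 70 = -114.29%


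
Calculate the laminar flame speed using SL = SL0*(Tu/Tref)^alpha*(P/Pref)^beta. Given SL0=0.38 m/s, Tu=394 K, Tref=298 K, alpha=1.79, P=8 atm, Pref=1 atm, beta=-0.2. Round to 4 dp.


SL = SL0 * (Tu/Tref)^alpha * (P/Pref)^beta
T ratio = 394/298 = 1.32214765
(T ratio)^alpha = 1.32214765^1.79 = 1.648508
(P/Pref)^beta = 8^(-0.2) = 0.659754
SL = 0.38 * 1.648508 * 0.659754 = 0.4133 m/s


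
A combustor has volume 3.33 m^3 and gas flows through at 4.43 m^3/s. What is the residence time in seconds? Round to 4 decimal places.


tau = V / Q_flow
tau = 3.33 / 4.43 = 0.7517 s


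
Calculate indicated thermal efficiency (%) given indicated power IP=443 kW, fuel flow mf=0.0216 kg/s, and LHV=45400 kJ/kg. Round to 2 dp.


eta_ith = (IP / (mf * LHV)) * 100
Denominator = 0.0216 * 45400 = 980.6400 kW
eta_ith = (443 / 980.6400) * 100 = 45.17%


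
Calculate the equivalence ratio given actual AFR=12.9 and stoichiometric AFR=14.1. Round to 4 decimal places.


phi = AFR_stoich / AFR_actual
phi = 14.1 / 12.9 = 1.0930


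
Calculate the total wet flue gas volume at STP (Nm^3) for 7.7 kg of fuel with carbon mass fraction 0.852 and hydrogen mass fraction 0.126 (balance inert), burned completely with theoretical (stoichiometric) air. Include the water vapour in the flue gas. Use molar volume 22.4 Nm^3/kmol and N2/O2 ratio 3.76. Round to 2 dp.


Per kg fuel: CO2 = (C/12 kmol)*22.4 = (0.852/12)*22.4 = 1.59040 Nm^3
Per kg fuel: H2O = (H/2 kmol)*22.4 = (0.126/2)*22.4 = 1.41120 Nm^3
O2 needed per kg fuel = C/12 + H/4 = 0.852/12 + 0.126/4 = 0.10250000 kmol
Per kg fuel: N2 = O2*3.76*22.4 = 0.10250000*3.76*22.4 = 8.63296 Nm^3
Total per kg = 1.59040 + 1.41120 + 8.63296 = 11.63456 Nm^3
Total = 11.63456 * 7.7 = 89.59 Nm^3


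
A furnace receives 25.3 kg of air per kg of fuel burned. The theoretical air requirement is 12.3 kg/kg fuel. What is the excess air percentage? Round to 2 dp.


Excess air = actual - stoichiometric = 25.3 - 12.3 = 13.00 kg/kg fuel
Excess air % = (excess / stoich) * 100 = (13.00 / 12.3) * 100 = 105.69%


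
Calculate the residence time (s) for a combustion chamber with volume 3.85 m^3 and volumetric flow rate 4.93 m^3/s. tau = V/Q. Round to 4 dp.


tau = V / Q_flow
tau = 3.85 / 4.93 = 0.7809 s


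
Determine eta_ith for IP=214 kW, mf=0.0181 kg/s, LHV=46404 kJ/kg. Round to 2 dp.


eta_ith = (IP / (mf * LHV)) * 100
Denominator = 0.0181 * 46404 = 839.9124 kW
eta_ith = (214 / 839.9124) * 100 = 25.48%


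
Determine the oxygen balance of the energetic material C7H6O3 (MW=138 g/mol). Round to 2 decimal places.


OB = -1600 * (2C + H/2 - O) / MW
Inner = 2*7 + 6/2 - 3 = 14.00
OB = -1600 * 14.00 / 138 = -162.32%


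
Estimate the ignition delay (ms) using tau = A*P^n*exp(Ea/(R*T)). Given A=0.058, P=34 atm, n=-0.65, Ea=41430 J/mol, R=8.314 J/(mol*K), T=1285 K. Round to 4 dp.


tau = A * P^n * exp(Ea/(R*T))
P^n = 34^(-0.65) = 0.10105056
Ea/(R*T) = 41430/(8.314*1285) = 3.877946
exp(Ea/(R*T)) = 48.324866
tau = 0.058 * 0.10105056 * 48.324866 = 0.2832 ms


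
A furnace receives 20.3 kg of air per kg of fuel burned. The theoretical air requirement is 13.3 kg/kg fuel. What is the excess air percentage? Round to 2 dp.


Excess air = actual - stoichiometric = 20.3 - 13.3 = 7.00 kg/kg fuel
Excess air % = (excess / stoich) * 100 = (7.00 / 13.3) * 100 = 52.63%


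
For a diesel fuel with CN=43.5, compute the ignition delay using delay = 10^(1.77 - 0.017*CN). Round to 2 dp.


delay = 10^(1.77 - 0.017*CN)
Exponent = 1.77 - 0.017*43.5 = 1.0305
delay = 10^1.0305 = 10.73 ms


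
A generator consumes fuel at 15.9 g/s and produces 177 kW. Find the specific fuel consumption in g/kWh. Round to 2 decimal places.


SFC = (mf / BP) * 3600
Rate = 15.9 / 177 = 0.089831 g/(s*kW)
SFC = 0.089831 * 3600 = 323.39 g/kWh


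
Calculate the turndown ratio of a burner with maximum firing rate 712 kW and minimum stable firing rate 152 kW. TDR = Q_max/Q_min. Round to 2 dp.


TDR = Q_max / Q_min
TDR = 712 / 152 = 4.68


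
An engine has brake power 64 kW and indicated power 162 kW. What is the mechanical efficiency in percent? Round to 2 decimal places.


eta_mech = (BP / IP) * 100
Ratio = 64 / 162 = 0.3951
eta_mech = 0.3951 * 100 = 39.51%


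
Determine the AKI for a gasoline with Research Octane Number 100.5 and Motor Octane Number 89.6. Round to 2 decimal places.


AKI = (RON + MON) / 2
AKI = (100.5 + 89.6) / 2
AKI = 190.1 / 2 = 95.05


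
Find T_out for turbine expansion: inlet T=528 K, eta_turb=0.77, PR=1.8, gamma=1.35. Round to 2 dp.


T_out = T_in * (1 - eta * (1 - PR^(-(gamma-1)/gamma)))
Exponent = -(1.35-1)/1.35 = -0.25925926
PR^exp = 1.8^(-0.25925926) = 0.85865408
Factor = 1 - 0.77*(1 - 0.85865408) = 0.89116364
T_out = 528 * 0.89116364 = 470.53 K


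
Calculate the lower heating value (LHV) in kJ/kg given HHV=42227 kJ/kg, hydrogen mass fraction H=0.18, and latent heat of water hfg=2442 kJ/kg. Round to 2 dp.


LHV = HHV - hfg * 9 * H
Water correction = 2442 * 9 * 0.18 = 3956.040 kJ/kg
LHV = 42227 - 3956.040 = 38270.96 kJ/kg


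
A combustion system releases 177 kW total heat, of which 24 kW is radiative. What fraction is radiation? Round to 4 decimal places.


f_rad = Q_rad / Q_total
f_rad = 24 / 177 = 0.1356


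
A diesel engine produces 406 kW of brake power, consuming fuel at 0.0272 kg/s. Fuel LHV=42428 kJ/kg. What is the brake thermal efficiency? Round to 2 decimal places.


eta_BTE = (BP / (mf * LHV)) * 100
Denominator = 0.0272 * 42428 = 1154.0416 kW
eta_BTE = (406 / 1154.0416) * 100 = 35.18%


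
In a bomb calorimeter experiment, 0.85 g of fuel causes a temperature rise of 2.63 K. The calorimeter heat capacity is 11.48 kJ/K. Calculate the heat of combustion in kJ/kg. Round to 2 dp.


Hc = C_cal * delta_T / m_fuel
Q_released = 11.48 * 2.63 = 30.1924 kJ
m_fuel = 0.85 g = 0.85/1000 kg = 0.000850 kg
Hc = 30.1924 / 0.000850 = 35520.47 kJ/kg


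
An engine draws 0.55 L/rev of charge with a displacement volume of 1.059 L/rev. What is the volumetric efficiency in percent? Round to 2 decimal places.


eta_v = (V_actual / V_disp) * 100
Ratio = 0.55 / 1.059 = 0.5194
eta_v = 0.5194 * 100 = 51.94%


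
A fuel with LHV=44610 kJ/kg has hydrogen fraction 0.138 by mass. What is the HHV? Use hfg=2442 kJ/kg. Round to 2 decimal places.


HHV = LHV + hfg * 9 * H
Water addition = 2442 * 9 * 0.138 = 3032.964 kJ/kg
HHV = 44610 + 3032.964 = 47642.96 kJ/kg


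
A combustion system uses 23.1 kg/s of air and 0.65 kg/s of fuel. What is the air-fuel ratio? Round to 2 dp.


AFR = m_air / m_fuel
AFR = 23.1 / 0.65 = 35.54


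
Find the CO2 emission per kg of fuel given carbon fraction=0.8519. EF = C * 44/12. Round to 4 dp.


EF = C_frac * (M_CO2 / M_C)
EF = 0.8519 * (44/12)
EF = 0.8519 * 3.666667 = 3.1236 kg_CO2/kg_fuel


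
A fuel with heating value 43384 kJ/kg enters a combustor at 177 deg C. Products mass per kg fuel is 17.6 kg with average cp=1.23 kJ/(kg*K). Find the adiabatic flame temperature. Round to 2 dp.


T_ad = T_in + Hc / (m_p * cp)
Denominator = 17.6 * 1.23 = 21.6480
Temperature rise = 43384 / 21.6480 = 2004.07 K
T_ad = 177 + 2004.07 = 2181.07 deg C


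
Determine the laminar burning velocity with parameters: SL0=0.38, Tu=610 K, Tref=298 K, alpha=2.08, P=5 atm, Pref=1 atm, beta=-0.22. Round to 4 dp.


SL = SL0 * (Tu/Tref)^alpha * (P/Pref)^beta
T ratio = 610/298 = 2.04697987
(T ratio)^alpha = 2.04697987^2.08 = 4.437274
(P/Pref)^beta = 5^(-0.22) = 0.701821
SL = 0.38 * 4.437274 * 0.701821 = 1.1834 m/s


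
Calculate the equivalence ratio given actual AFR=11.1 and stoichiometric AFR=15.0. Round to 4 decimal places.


phi = AFR_stoich / AFR_actual
phi = 15.0 / 11.1 = 1.3514


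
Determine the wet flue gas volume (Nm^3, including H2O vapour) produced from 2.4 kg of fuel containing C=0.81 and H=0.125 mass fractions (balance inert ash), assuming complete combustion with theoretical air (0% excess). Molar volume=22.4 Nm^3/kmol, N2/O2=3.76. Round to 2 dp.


Per kg fuel: CO2 = (C/12 kmol)*22.4 = (0.81/12)*22.4 = 1.51200 Nm^3
Per kg fuel: H2O = (H/2 kmol)*22.4 = (0.125/2)*22.4 = 1.40000 Nm^3
O2 needed per kg fuel = C/12 + H/4 = 0.81/12 + 0.125/4 = 0.09875000 kmol
Per kg fuel: N2 = O2*3.76*22.4 = 0.09875000*3.76*22.4 = 8.31712 Nm^3
Total per kg = 1.51200 + 1.40000 + 8.31712 = 11.22912 Nm^3
Total = 11.22912 * 2.4 = 26.95 Nm^3


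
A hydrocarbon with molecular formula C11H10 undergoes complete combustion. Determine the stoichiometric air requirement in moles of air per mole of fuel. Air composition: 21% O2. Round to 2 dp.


Balanced combustion: C11H10 + 13.5 O2 -> 11 CO2 + 5 H2O
O2 needed = C + H/4 = 11 + 10/4 = 13.50 moles
Air moles = O2 / 0.21 = 13.50 / 0.21 = 64.29 moles air


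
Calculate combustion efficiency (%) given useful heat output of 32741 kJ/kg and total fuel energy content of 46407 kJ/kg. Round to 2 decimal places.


Efficiency = (Q_useful / Q_fuel) * 100
Efficiency = (32741 / 46407) * 100
Efficiency = 0.7055 * 100 = 70.55%


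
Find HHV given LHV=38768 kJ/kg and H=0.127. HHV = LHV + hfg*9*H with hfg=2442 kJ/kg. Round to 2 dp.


HHV = LHV + hfg * 9 * H
Water addition = 2442 * 9 * 0.127 = 2791.206 kJ/kg
HHV = 38768 + 2791.206 = 41559.21 kJ/kg


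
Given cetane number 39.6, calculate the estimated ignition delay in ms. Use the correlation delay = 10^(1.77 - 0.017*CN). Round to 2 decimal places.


delay = 10^(1.77 - 0.017*CN)
Exponent = 1.77 - 0.017*39.6 = 1.0968
delay = 10^1.0968 = 12.50 ms


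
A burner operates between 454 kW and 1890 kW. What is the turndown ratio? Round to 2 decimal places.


TDR = Q_max / Q_min
TDR = 1890 / 454 = 4.16


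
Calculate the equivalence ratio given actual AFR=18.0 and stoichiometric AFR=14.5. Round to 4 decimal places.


phi = AFR_stoich / AFR_actual
phi = 14.5 / 18.0 = 0.8056


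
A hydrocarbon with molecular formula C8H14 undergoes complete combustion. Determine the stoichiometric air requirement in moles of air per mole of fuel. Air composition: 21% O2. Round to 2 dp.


Balanced combustion: C8H14 + 11.5 O2 -> 8 CO2 + 7 H2O
O2 needed = C + H/4 = 8 + 14/4 = 11.50 moles
Air moles = O2 / 0.21 = 11.50 / 0.21 = 54.76 moles air


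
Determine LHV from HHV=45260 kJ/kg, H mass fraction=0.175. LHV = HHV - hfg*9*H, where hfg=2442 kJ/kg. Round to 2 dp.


LHV = HHV - hfg * 9 * H
Water correction = 2442 * 9 * 0.175 = 3846.150 kJ/kg
LHV = 45260 - 3846.150 = 41413.85 kJ/kg


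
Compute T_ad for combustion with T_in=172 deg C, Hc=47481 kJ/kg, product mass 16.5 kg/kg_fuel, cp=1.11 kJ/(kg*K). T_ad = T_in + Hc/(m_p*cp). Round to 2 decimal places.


T_ad = T_in + Hc / (m_p * cp)
Denominator = 16.5 * 1.11 = 18.3150
Temperature rise = 47481 / 18.3150 = 2592.47 K
T_ad = 172 + 2592.47 = 2764.47 deg C


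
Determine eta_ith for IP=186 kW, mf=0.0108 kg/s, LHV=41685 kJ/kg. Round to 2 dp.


eta_ith = (IP / (mf * LHV)) * 100
Denominator = 0.0108 * 41685 = 450.1980 kW
eta_ith = (186 / 450.1980) * 100 = 41.32%


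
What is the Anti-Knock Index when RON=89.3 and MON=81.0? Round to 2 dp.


AKI = (RON + MON) / 2
AKI = (89.3 + 81.0) / 2
AKI = 170.3 / 2 = 85.15


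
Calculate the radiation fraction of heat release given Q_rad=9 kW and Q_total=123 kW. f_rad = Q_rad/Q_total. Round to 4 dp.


f_rad = Q_rad / Q_total
f_rad = 9 / 123 = 0.0732


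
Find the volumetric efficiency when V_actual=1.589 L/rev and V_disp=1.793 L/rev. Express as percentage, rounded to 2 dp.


eta_v = (V_actual / V_disp) * 100
Ratio = 1.589 / 1.793 = 0.8862
eta_v = 0.8862 * 100 = 88.62%


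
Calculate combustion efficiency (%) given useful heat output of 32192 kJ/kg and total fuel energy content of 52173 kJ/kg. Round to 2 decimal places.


Efficiency = (Q_useful / Q_fuel) * 100
Efficiency = (32192 / 52173) * 100
Efficiency = 0.6170 * 100 = 61.70%


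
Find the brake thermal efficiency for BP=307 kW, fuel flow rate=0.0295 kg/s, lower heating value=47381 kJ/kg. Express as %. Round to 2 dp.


eta_BTE = (BP / (mf * LHV)) * 100
Denominator = 0.0295 * 47381 = 1397.7395 kW
eta_BTE = (307 / 1397.7395) * 100 = 21.96%


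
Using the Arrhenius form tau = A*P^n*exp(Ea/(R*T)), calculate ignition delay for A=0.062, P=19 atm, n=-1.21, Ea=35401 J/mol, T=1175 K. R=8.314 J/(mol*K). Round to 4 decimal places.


tau = A * P^n * exp(Ea/(R*T))
P^n = 19^(-1.21) = 0.02836013
Ea/(R*T) = 35401/(8.314*1175) = 3.623829
exp(Ea/(R*T)) = 37.480791
tau = 0.062 * 0.02836013 * 37.480791 = 0.0659 ms


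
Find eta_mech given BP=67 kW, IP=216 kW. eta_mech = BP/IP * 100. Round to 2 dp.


eta_mech = (BP / IP) * 100
Ratio = 67 / 216 = 0.3102
eta_mech = 0.3102 * 100 = 31.02%


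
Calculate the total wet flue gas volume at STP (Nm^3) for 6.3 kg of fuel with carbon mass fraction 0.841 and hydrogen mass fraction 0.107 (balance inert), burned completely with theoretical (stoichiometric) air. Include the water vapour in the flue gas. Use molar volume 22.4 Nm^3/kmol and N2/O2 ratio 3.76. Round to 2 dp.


Per kg fuel: CO2 = (C/12 kmol)*22.4 = (0.841/12)*22.4 = 1.56987 Nm^3
Per kg fuel: H2O = (H/2 kmol)*22.4 = (0.107/2)*22.4 = 1.19840 Nm^3
O2 needed per kg fuel = C/12 + H/4 = 0.841/12 + 0.107/4 = 0.09683333 kmol
Per kg fuel: N2 = O2*3.76*22.4 = 0.09683333*3.76*22.4 = 8.15569 Nm^3
Total per kg = 1.56987 + 1.19840 + 8.15569 = 10.92396 Nm^3
Total = 10.92396 * 6.3 = 68.82 Nm^3


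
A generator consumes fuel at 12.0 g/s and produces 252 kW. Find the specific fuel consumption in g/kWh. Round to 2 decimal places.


SFC = (mf / BP) * 3600
Rate = 12.0 / 252 = 0.047619 g/(s*kW)
SFC = 0.047619 * 3600 = 171.43 g/kWh


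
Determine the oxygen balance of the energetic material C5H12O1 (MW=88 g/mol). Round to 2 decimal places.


OB = -1600 * (2C + H/2 - O) / MW
Inner = 2*5 + 12/2 - 1 = 15.00
OB = -1600 * 15.00 / 88 = -272.73%


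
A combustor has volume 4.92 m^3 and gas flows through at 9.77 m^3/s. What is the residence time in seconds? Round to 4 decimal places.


tau = V / Q_flow
tau = 4.92 / 9.77 = 0.5036 s


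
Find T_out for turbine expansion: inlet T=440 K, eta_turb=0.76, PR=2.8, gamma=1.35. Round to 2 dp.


T_out = T_in * (1 - eta * (1 - PR^(-(gamma-1)/gamma)))
Exponent = -(1.35-1)/1.35 = -0.25925926
PR^exp = 2.8^(-0.25925926) = 0.76572026
Factor = 1 - 0.76*(1 - 0.76572026) = 0.82194740
T_out = 440 * 0.82194740 = 361.66 K


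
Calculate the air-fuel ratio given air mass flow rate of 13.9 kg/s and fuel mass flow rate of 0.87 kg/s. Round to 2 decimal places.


AFR = m_air / m_fuel
AFR = 13.9 / 0.87 = 15.98


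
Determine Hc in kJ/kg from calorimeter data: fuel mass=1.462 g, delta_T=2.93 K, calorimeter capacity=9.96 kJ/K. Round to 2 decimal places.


Hc = C_cal * delta_T / m_fuel
Q_released = 9.96 * 2.93 = 29.1828 kJ
m_fuel = 1.462 g = 1.462/1000 kg = 0.001462 kg
Hc = 29.1828 / 0.001462 = 19960.88 kJ/kg


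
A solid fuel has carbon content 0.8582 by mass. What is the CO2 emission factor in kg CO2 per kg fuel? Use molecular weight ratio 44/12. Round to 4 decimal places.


EF = C_frac * (M_CO2 / M_C)
EF = 0.8582 * (44/12)
EF = 0.8582 * 3.666667 = 3.1467 kg_CO2/kg_fuel


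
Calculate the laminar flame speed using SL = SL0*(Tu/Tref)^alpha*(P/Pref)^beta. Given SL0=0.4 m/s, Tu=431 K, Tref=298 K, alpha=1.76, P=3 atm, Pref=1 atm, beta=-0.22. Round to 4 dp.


SL = SL0 * (Tu/Tref)^alpha * (P/Pref)^beta
T ratio = 431/298 = 1.44630872
(T ratio)^alpha = 1.44630872^1.76 = 1.914518
(P/Pref)^beta = 3^(-0.22) = 0.785296
SL = 0.4 * 1.914518 * 0.785296 = 0.6014 m/s


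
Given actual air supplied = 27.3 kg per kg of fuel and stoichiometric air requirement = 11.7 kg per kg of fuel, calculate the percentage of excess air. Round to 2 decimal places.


Excess air = actual - stoichiometric = 27.3 - 11.7 = 15.60 kg/kg fuel
Excess air % = (excess / stoich) * 100 = (15.60 / 11.7) * 100 = 133.33%


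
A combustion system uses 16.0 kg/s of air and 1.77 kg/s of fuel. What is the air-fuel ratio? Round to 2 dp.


AFR = m_air / m_fuel
AFR = 16.0 / 1.77 = 9.04


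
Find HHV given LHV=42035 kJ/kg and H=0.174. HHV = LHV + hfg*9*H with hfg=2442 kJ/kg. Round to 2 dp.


HHV = LHV + hfg * 9 * H
Water addition = 2442 * 9 * 0.174 = 3824.172 kJ/kg
HHV = 42035 + 3824.172 = 45859.17 kJ/kg


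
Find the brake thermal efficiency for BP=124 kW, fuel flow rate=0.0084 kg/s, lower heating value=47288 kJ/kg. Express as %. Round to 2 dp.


eta_BTE = (BP / (mf * LHV)) * 100
Denominator = 0.0084 * 47288 = 397.2192 kW
eta_BTE = (124 / 397.2192) * 100 = 31.22%


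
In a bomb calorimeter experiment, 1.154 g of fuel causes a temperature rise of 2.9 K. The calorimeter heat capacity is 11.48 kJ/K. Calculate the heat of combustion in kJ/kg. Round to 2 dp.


Hc = C_cal * delta_T / m_fuel
Q_released = 11.48 * 2.9 = 33.2920 kJ
m_fuel = 1.154 g = 1.154/1000 kg = 0.001154 kg
Hc = 33.2920 / 0.001154 = 28849.22 kJ/kg


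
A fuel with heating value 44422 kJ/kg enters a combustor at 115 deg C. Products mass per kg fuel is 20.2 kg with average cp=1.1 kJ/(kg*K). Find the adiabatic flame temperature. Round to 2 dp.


T_ad = T_in + Hc / (m_p * cp)
Denominator = 20.2 * 1.1 = 22.2200
Temperature rise = 44422 / 22.2200 = 1999.19 K
T_ad = 115 + 1999.19 = 2114.19 deg C


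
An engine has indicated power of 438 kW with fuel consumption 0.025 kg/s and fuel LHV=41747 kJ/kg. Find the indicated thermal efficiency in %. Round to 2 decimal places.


eta_ith = (IP / (mf * LHV)) * 100
Denominator = 0.025 * 41747 = 1043.6750 kW
eta_ith = (438 / 1043.6750) * 100 = 41.97%


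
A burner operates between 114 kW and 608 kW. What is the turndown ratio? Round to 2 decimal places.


TDR = Q_max / Q_min
TDR = 608 / 114 = 5.33


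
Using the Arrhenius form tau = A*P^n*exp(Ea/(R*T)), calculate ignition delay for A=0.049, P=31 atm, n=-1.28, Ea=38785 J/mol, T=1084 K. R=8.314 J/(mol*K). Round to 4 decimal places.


tau = A * P^n * exp(Ea/(R*T))
P^n = 31^(-1.28) = 0.01233267
Ea/(R*T) = 38785/(8.314*1084) = 4.303527
exp(Ea/(R*T)) = 73.960164
tau = 0.049 * 0.01233267 * 73.960164 = 0.0447 ms


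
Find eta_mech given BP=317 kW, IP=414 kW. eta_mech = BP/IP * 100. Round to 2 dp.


eta_mech = (BP / IP) * 100
Ratio = 317 / 414 = 0.7657
eta_mech = 0.7657 * 100 = 76.57%


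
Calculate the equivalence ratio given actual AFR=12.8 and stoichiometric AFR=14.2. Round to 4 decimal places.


phi = AFR_stoich / AFR_actual
phi = 14.2 / 12.8 = 1.1094


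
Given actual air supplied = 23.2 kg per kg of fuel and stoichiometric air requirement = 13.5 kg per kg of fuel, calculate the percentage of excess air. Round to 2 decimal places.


Excess air = actual - stoichiometric = 23.2 - 13.5 = 9.70 kg/kg fuel
Excess air % = (excess / stoich) * 100 = (9.70 / 13.5) * 100 = 71.85%


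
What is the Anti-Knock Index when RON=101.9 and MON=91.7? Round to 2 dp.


AKI = (RON + MON) / 2
AKI = (101.9 + 91.7) / 2
AKI = 193.6 / 2 = 96.80


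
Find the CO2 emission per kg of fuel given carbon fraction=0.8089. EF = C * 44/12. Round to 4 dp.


EF = C_frac * (M_CO2 / M_C)
EF = 0.8089 * (44/12)
EF = 0.8089 * 3.666667 = 2.9660 kg_CO2/kg_fuel


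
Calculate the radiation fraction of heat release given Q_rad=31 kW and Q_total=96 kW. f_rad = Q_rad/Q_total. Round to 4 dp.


f_rad = Q_rad / Q_total
f_rad = 31 / 96 = 0.3229


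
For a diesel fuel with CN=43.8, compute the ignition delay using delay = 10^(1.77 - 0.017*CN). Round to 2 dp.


delay = 10^(1.77 - 0.017*CN)
Exponent = 1.77 - 0.017*43.8 = 1.0254
delay = 10^1.0254 = 10.60 ms


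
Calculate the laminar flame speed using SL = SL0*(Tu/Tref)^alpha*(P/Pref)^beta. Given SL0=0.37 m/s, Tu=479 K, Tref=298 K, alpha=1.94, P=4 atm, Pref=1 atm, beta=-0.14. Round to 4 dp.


SL = SL0 * (Tu/Tref)^alpha * (P/Pref)^beta
T ratio = 479/298 = 1.60738255
(T ratio)^alpha = 1.60738255^1.94 = 2.511142
(P/Pref)^beta = 4^(-0.14) = 0.823591
SL = 0.37 * 2.511142 * 0.823591 = 0.7652 m/s


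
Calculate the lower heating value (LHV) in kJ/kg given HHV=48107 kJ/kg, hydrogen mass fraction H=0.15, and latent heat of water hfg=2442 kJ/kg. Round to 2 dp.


LHV = HHV - hfg * 9 * H
Water correction = 2442 * 9 * 0.15 = 3296.700 kJ/kg
LHV = 48107 - 3296.700 = 44810.30 kJ/kg
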